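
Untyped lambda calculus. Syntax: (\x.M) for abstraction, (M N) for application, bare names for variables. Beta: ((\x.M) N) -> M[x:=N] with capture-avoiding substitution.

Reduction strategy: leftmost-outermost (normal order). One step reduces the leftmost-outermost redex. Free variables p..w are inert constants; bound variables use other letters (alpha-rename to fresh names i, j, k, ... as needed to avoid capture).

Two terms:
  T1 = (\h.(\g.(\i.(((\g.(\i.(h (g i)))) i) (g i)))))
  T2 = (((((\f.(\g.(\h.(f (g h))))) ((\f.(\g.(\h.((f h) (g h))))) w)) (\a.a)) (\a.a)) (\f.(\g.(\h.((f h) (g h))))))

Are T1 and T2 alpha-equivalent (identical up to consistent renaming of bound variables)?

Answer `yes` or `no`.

Term 1: (\h.(\g.(\i.(((\g.(\i.(h (g i)))) i) (g i)))))
Term 2: (((((\f.(\g.(\h.(f (g h))))) ((\f.(\g.(\h.((f h) (g h))))) w)) (\a.a)) (\a.a)) (\f.(\g.(\h.((f h) (g h))))))
Alpha-equivalence: compare structure up to binder renaming.
Result: False

Answer: no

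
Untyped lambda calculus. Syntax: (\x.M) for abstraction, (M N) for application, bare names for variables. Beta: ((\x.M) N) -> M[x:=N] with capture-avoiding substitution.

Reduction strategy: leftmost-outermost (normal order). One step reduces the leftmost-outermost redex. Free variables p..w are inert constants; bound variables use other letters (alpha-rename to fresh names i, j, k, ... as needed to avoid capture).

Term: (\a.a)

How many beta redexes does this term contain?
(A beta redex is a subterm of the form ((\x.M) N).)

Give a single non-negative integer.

Term: (\a.a)
  (no redexes)
Total redexes: 0

Answer: 0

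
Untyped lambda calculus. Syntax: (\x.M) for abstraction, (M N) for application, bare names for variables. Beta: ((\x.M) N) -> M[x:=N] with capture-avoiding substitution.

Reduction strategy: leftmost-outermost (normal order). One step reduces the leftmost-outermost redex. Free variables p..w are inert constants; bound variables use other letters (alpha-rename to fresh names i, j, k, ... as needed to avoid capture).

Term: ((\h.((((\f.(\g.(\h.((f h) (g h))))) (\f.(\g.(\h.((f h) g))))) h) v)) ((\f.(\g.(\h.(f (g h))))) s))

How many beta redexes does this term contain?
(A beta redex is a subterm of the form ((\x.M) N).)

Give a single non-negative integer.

Term: ((\h.((((\f.(\g.(\h.((f h) (g h))))) (\f.(\g.(\h.((f h) g))))) h) v)) ((\f.(\g.(\h.(f (g h))))) s))
  Redex: ((\h.((((\f.(\g.(\h.((f h) (g h))))) (\f.(\g.(\h.((f h) g))))) h) v)) ((\f.(\g.(\h.(f (g h))))) s))
  Redex: ((\f.(\g.(\h.((f h) (g h))))) (\f.(\g.(\h.((f h) g)))))
  Redex: ((\f.(\g.(\h.(f (g h))))) s)
Total redexes: 3

Answer: 3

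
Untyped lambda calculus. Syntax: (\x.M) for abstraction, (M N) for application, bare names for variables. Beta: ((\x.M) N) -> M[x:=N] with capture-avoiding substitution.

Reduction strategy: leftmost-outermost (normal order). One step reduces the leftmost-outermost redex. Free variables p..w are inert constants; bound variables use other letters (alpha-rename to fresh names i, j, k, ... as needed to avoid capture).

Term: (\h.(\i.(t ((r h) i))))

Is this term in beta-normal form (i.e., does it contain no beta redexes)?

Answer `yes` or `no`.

Term: (\h.(\i.(t ((r h) i))))
No beta redexes found.

Answer: yes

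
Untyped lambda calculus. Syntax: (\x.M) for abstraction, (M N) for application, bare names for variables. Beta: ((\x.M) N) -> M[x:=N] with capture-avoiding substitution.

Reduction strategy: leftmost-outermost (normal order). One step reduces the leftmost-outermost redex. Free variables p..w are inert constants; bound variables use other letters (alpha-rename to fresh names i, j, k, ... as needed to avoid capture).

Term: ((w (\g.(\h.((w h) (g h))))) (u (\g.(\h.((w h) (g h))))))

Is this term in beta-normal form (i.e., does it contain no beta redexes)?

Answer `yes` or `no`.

Answer: yes

Derivation:
Term: ((w (\g.(\h.((w h) (g h))))) (u (\g.(\h.((w h) (g h))))))
No beta redexes found.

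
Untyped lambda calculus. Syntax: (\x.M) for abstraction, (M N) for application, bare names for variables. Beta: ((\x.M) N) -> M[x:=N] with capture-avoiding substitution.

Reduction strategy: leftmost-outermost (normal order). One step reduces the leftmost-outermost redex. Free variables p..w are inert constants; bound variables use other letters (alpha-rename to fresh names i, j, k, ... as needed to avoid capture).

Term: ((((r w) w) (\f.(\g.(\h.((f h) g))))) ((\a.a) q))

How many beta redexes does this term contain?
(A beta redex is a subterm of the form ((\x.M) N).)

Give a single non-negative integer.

Term: ((((r w) w) (\f.(\g.(\h.((f h) g))))) ((\a.a) q))
  Redex: ((\a.a) q)
Total redexes: 1

Answer: 1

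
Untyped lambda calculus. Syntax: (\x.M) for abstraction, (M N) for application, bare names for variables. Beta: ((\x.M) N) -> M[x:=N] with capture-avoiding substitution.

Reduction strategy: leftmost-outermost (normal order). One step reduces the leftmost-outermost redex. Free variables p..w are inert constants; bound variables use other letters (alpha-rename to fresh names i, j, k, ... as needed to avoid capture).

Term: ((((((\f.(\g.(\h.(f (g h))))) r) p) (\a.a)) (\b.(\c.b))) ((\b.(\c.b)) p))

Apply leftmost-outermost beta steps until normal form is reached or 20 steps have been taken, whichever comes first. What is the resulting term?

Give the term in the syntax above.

Answer: (((r (p (\a.a))) (\b.(\c.b))) (\c.p))

Derivation:
Step 0: ((((((\f.(\g.(\h.(f (g h))))) r) p) (\a.a)) (\b.(\c.b))) ((\b.(\c.b)) p))
Step 1: (((((\g.(\h.(r (g h)))) p) (\a.a)) (\b.(\c.b))) ((\b.(\c.b)) p))
Step 2: ((((\h.(r (p h))) (\a.a)) (\b.(\c.b))) ((\b.(\c.b)) p))
Step 3: (((r (p (\a.a))) (\b.(\c.b))) ((\b.(\c.b)) p))
Step 4: (((r (p (\a.a))) (\b.(\c.b))) (\c.p))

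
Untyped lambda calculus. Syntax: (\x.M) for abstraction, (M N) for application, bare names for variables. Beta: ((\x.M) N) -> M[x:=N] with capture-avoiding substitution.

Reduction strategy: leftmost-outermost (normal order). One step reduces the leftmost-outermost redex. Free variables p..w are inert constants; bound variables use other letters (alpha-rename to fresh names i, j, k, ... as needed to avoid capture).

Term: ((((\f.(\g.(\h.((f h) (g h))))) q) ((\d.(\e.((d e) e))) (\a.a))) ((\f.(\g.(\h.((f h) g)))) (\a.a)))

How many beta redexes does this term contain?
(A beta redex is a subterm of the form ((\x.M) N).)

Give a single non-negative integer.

Answer: 3

Derivation:
Term: ((((\f.(\g.(\h.((f h) (g h))))) q) ((\d.(\e.((d e) e))) (\a.a))) ((\f.(\g.(\h.((f h) g)))) (\a.a)))
  Redex: ((\f.(\g.(\h.((f h) (g h))))) q)
  Redex: ((\d.(\e.((d e) e))) (\a.a))
  Redex: ((\f.(\g.(\h.((f h) g)))) (\a.a))
Total redexes: 3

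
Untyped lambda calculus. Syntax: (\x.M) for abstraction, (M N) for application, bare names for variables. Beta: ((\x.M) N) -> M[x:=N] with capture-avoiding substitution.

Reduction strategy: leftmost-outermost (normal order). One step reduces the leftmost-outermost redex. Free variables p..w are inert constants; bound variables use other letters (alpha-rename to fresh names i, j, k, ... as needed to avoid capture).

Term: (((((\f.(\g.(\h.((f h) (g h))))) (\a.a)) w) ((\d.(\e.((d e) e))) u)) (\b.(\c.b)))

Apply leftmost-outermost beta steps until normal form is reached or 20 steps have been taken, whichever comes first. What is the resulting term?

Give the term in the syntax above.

Answer: (((u (w (\e.((u e) e)))) (w (\e.((u e) e)))) (\b.(\c.b)))

Derivation:
Step 0: (((((\f.(\g.(\h.((f h) (g h))))) (\a.a)) w) ((\d.(\e.((d e) e))) u)) (\b.(\c.b)))
Step 1: ((((\g.(\h.(((\a.a) h) (g h)))) w) ((\d.(\e.((d e) e))) u)) (\b.(\c.b)))
Step 2: (((\h.(((\a.a) h) (w h))) ((\d.(\e.((d e) e))) u)) (\b.(\c.b)))
Step 3: ((((\a.a) ((\d.(\e.((d e) e))) u)) (w ((\d.(\e.((d e) e))) u))) (\b.(\c.b)))
Step 4: ((((\d.(\e.((d e) e))) u) (w ((\d.(\e.((d e) e))) u))) (\b.(\c.b)))
Step 5: (((\e.((u e) e)) (w ((\d.(\e.((d e) e))) u))) (\b.(\c.b)))
Step 6: (((u (w ((\d.(\e.((d e) e))) u))) (w ((\d.(\e.((d e) e))) u))) (\b.(\c.b)))
Step 7: (((u (w (\e.((u e) e)))) (w ((\d.(\e.((d e) e))) u))) (\b.(\c.b)))
Step 8: (((u (w (\e.((u e) e)))) (w (\e.((u e) e)))) (\b.(\c.b)))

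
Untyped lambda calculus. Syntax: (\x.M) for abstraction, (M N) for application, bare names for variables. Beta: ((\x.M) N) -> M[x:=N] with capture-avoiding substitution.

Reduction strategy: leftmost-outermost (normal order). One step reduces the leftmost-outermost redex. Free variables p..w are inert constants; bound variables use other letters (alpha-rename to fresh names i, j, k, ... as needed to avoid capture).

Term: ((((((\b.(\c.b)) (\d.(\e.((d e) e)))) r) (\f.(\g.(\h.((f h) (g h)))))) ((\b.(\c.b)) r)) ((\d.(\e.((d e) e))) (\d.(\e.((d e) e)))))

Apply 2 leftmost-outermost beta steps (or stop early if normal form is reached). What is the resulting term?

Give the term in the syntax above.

Step 0: ((((((\b.(\c.b)) (\d.(\e.((d e) e)))) r) (\f.(\g.(\h.((f h) (g h)))))) ((\b.(\c.b)) r)) ((\d.(\e.((d e) e))) (\d.(\e.((d e) e)))))
Step 1: (((((\c.(\d.(\e.((d e) e)))) r) (\f.(\g.(\h.((f h) (g h)))))) ((\b.(\c.b)) r)) ((\d.(\e.((d e) e))) (\d.(\e.((d e) e)))))
Step 2: ((((\d.(\e.((d e) e))) (\f.(\g.(\h.((f h) (g h)))))) ((\b.(\c.b)) r)) ((\d.(\e.((d e) e))) (\d.(\e.((d e) e)))))

Answer: ((((\d.(\e.((d e) e))) (\f.(\g.(\h.((f h) (g h)))))) ((\b.(\c.b)) r)) ((\d.(\e.((d e) e))) (\d.(\e.((d e) e)))))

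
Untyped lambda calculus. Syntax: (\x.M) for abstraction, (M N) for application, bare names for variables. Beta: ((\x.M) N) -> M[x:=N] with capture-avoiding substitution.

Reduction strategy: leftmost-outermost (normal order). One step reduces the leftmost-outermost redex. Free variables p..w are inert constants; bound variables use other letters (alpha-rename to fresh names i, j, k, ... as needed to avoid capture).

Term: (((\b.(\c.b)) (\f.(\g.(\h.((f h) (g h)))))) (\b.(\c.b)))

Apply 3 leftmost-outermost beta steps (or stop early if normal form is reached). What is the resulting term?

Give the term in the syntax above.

Step 0: (((\b.(\c.b)) (\f.(\g.(\h.((f h) (g h)))))) (\b.(\c.b)))
Step 1: ((\c.(\f.(\g.(\h.((f h) (g h)))))) (\b.(\c.b)))
Step 2: (\f.(\g.(\h.((f h) (g h)))))
Step 3: (normal form reached)

Answer: (\f.(\g.(\h.((f h) (g h)))))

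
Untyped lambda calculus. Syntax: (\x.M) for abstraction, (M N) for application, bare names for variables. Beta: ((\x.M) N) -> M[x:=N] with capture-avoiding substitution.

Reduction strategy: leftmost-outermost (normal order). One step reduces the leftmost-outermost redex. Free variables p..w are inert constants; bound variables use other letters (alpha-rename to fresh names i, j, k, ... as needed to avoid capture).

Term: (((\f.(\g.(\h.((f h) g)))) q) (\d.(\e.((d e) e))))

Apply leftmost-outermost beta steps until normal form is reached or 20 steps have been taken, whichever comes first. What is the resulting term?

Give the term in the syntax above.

Answer: (\h.((q h) (\d.(\e.((d e) e)))))

Derivation:
Step 0: (((\f.(\g.(\h.((f h) g)))) q) (\d.(\e.((d e) e))))
Step 1: ((\g.(\h.((q h) g))) (\d.(\e.((d e) e))))
Step 2: (\h.((q h) (\d.(\e.((d e) e)))))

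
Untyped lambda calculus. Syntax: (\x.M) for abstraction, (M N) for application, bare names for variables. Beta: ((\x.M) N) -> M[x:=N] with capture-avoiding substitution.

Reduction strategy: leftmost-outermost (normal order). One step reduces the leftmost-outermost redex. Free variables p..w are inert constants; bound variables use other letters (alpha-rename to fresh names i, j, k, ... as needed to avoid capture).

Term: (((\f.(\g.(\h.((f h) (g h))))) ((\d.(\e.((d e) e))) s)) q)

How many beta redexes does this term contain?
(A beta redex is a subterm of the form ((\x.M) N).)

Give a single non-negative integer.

Term: (((\f.(\g.(\h.((f h) (g h))))) ((\d.(\e.((d e) e))) s)) q)
  Redex: ((\f.(\g.(\h.((f h) (g h))))) ((\d.(\e.((d e) e))) s))
  Redex: ((\d.(\e.((d e) e))) s)
Total redexes: 2

Answer: 2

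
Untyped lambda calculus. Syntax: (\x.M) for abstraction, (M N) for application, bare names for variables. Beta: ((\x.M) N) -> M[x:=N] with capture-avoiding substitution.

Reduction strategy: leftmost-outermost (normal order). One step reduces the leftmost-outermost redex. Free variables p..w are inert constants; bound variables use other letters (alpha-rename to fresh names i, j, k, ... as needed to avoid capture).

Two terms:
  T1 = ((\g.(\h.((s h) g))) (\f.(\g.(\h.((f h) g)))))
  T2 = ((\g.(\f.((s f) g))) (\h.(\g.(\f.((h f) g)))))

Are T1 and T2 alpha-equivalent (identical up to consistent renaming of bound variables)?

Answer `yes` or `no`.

Term 1: ((\g.(\h.((s h) g))) (\f.(\g.(\h.((f h) g)))))
Term 2: ((\g.(\f.((s f) g))) (\h.(\g.(\f.((h f) g)))))
Alpha-equivalence: compare structure up to binder renaming.
Result: True

Answer: yes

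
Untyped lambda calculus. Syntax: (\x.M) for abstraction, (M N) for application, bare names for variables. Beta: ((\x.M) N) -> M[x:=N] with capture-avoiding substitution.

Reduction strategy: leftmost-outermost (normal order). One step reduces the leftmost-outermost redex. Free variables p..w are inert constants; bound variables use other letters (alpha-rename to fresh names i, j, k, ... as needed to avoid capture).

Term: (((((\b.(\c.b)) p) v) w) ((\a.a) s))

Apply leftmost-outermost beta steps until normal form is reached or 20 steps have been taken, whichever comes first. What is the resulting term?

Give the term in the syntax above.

Answer: ((p w) s)

Derivation:
Step 0: (((((\b.(\c.b)) p) v) w) ((\a.a) s))
Step 1: ((((\c.p) v) w) ((\a.a) s))
Step 2: ((p w) ((\a.a) s))
Step 3: ((p w) s)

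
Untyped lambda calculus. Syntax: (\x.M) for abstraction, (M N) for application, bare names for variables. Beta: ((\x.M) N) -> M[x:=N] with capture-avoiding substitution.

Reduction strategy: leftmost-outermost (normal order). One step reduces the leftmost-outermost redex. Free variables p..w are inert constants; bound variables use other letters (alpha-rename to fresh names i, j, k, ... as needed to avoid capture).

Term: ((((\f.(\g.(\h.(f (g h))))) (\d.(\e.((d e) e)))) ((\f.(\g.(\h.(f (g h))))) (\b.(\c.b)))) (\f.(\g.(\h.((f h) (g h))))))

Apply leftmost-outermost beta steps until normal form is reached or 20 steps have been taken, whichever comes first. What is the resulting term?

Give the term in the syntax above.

Answer: (\e.(\g.(\h.((e h) (g h)))))

Derivation:
Step 0: ((((\f.(\g.(\h.(f (g h))))) (\d.(\e.((d e) e)))) ((\f.(\g.(\h.(f (g h))))) (\b.(\c.b)))) (\f.(\g.(\h.((f h) (g h))))))
Step 1: (((\g.(\h.((\d.(\e.((d e) e))) (g h)))) ((\f.(\g.(\h.(f (g h))))) (\b.(\c.b)))) (\f.(\g.(\h.((f h) (g h))))))
Step 2: ((\h.((\d.(\e.((d e) e))) (((\f.(\g.(\h.(f (g h))))) (\b.(\c.b))) h))) (\f.(\g.(\h.((f h) (g h))))))
Step 3: ((\d.(\e.((d e) e))) (((\f.(\g.(\h.(f (g h))))) (\b.(\c.b))) (\f.(\g.(\h.((f h) (g h)))))))
Step 4: (\e.(((((\f.(\g.(\h.(f (g h))))) (\b.(\c.b))) (\f.(\g.(\h.((f h) (g h)))))) e) e))
Step 5: (\e.((((\g.(\h.((\b.(\c.b)) (g h)))) (\f.(\g.(\h.((f h) (g h)))))) e) e))
Step 6: (\e.(((\h.((\b.(\c.b)) ((\f.(\g.(\h.((f h) (g h))))) h))) e) e))
Step 7: (\e.(((\b.(\c.b)) ((\f.(\g.(\h.((f h) (g h))))) e)) e))
Step 8: (\e.((\c.((\f.(\g.(\h.((f h) (g h))))) e)) e))
Step 9: (\e.((\f.(\g.(\h.((f h) (g h))))) e))
Step 10: (\e.(\g.(\h.((e h) (g h)))))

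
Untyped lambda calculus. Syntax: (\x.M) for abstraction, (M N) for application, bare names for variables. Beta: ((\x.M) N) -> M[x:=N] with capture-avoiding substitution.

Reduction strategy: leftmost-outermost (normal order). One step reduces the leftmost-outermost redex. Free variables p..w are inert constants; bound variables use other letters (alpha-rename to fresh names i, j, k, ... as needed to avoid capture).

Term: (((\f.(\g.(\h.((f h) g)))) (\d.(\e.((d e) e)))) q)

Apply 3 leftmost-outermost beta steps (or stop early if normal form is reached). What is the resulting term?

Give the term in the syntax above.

Answer: (\h.((\e.((h e) e)) q))

Derivation:
Step 0: (((\f.(\g.(\h.((f h) g)))) (\d.(\e.((d e) e)))) q)
Step 1: ((\g.(\h.(((\d.(\e.((d e) e))) h) g))) q)
Step 2: (\h.(((\d.(\e.((d e) e))) h) q))
Step 3: (\h.((\e.((h e) e)) q))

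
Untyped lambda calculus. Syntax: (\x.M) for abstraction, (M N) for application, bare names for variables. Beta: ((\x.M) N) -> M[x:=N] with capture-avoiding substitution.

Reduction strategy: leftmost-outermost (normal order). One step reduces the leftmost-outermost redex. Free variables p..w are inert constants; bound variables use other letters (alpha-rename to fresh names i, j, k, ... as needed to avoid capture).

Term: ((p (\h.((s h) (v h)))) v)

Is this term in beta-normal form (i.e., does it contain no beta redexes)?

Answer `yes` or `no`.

Answer: yes

Derivation:
Term: ((p (\h.((s h) (v h)))) v)
No beta redexes found.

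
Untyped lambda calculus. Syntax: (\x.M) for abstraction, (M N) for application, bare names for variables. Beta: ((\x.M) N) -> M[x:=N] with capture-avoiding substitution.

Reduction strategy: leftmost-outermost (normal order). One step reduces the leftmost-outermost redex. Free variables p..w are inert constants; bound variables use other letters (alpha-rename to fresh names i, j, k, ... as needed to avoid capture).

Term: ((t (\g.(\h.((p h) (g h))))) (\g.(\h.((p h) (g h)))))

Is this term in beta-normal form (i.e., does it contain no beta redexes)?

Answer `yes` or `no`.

Term: ((t (\g.(\h.((p h) (g h))))) (\g.(\h.((p h) (g h)))))
No beta redexes found.

Answer: yes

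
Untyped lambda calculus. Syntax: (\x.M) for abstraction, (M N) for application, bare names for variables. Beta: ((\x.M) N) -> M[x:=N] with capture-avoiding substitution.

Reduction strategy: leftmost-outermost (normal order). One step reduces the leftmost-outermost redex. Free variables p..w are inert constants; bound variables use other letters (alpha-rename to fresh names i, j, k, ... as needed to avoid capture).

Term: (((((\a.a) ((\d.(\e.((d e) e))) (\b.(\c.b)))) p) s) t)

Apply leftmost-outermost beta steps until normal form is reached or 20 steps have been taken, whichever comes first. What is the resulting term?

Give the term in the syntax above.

Step 0: (((((\a.a) ((\d.(\e.((d e) e))) (\b.(\c.b)))) p) s) t)
Step 1: (((((\d.(\e.((d e) e))) (\b.(\c.b))) p) s) t)
Step 2: ((((\e.(((\b.(\c.b)) e) e)) p) s) t)
Step 3: (((((\b.(\c.b)) p) p) s) t)
Step 4: ((((\c.p) p) s) t)
Step 5: ((p s) t)

Answer: ((p s) t)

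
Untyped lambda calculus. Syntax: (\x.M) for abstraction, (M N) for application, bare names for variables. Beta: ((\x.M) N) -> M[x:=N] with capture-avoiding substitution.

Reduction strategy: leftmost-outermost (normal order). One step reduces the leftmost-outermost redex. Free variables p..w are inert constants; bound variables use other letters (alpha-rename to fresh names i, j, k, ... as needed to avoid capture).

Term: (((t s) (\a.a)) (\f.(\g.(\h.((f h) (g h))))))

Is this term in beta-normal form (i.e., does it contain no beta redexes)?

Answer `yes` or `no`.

Answer: yes

Derivation:
Term: (((t s) (\a.a)) (\f.(\g.(\h.((f h) (g h))))))
No beta redexes found.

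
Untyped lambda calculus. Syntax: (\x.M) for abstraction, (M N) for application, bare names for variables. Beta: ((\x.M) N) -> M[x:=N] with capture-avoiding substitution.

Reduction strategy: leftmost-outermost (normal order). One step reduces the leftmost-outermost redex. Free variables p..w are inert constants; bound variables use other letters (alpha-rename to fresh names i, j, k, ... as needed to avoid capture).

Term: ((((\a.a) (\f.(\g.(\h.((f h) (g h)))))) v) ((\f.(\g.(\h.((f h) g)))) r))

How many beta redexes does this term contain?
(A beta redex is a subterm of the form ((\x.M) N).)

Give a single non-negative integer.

Answer: 2

Derivation:
Term: ((((\a.a) (\f.(\g.(\h.((f h) (g h)))))) v) ((\f.(\g.(\h.((f h) g)))) r))
  Redex: ((\a.a) (\f.(\g.(\h.((f h) (g h))))))
  Redex: ((\f.(\g.(\h.((f h) g)))) r)
Total redexes: 2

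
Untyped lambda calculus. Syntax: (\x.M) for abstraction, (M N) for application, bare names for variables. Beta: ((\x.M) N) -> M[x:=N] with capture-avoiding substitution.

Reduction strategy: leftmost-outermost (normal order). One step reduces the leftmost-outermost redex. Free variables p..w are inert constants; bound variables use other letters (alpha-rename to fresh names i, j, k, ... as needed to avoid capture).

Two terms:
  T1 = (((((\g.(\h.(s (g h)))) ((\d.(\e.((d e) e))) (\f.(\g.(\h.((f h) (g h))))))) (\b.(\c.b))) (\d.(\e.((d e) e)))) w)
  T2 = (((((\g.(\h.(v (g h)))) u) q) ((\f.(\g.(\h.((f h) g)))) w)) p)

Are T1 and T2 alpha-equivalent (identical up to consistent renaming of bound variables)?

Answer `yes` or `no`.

Term 1: (((((\g.(\h.(s (g h)))) ((\d.(\e.((d e) e))) (\f.(\g.(\h.((f h) (g h))))))) (\b.(\c.b))) (\d.(\e.((d e) e)))) w)
Term 2: (((((\g.(\h.(v (g h)))) u) q) ((\f.(\g.(\h.((f h) g)))) w)) p)
Alpha-equivalence: compare structure up to binder renaming.
Result: False

Answer: no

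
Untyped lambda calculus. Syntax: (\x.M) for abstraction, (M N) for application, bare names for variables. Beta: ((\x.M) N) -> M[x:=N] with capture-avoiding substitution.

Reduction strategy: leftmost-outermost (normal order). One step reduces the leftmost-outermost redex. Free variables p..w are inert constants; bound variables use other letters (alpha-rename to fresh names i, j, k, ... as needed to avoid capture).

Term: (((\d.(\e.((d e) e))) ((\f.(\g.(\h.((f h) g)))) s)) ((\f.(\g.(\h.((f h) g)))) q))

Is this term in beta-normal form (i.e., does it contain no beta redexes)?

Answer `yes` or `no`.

Answer: no

Derivation:
Term: (((\d.(\e.((d e) e))) ((\f.(\g.(\h.((f h) g)))) s)) ((\f.(\g.(\h.((f h) g)))) q))
Found 3 beta redex(es).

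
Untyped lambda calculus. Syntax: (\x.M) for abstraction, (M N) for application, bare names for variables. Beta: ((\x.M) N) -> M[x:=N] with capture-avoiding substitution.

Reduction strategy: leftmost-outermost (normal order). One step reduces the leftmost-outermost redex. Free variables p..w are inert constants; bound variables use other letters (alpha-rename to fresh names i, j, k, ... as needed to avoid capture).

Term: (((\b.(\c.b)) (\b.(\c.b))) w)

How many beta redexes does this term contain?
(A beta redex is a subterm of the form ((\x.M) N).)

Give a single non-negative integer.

Term: (((\b.(\c.b)) (\b.(\c.b))) w)
  Redex: ((\b.(\c.b)) (\b.(\c.b)))
Total redexes: 1

Answer: 1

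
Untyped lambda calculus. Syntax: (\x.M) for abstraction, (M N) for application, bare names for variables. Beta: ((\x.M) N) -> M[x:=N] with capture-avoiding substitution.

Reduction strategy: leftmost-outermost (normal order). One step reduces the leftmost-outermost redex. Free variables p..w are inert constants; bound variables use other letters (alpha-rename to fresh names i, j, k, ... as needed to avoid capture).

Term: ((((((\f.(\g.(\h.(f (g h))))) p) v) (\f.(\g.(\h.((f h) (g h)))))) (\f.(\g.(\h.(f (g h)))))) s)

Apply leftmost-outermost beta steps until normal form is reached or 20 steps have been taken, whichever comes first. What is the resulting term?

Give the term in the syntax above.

Answer: (((p (v (\f.(\g.(\h.((f h) (g h))))))) (\f.(\g.(\h.(f (g h)))))) s)

Derivation:
Step 0: ((((((\f.(\g.(\h.(f (g h))))) p) v) (\f.(\g.(\h.((f h) (g h)))))) (\f.(\g.(\h.(f (g h)))))) s)
Step 1: (((((\g.(\h.(p (g h)))) v) (\f.(\g.(\h.((f h) (g h)))))) (\f.(\g.(\h.(f (g h)))))) s)
Step 2: ((((\h.(p (v h))) (\f.(\g.(\h.((f h) (g h)))))) (\f.(\g.(\h.(f (g h)))))) s)
Step 3: (((p (v (\f.(\g.(\h.((f h) (g h))))))) (\f.(\g.(\h.(f (g h)))))) s)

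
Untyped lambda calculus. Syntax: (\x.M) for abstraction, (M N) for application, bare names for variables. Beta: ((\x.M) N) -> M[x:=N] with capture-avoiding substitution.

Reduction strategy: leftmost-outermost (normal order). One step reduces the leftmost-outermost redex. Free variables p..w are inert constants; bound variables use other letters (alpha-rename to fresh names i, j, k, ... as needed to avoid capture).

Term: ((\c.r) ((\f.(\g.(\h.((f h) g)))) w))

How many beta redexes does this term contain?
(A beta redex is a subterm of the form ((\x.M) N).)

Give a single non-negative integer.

Answer: 2

Derivation:
Term: ((\c.r) ((\f.(\g.(\h.((f h) g)))) w))
  Redex: ((\c.r) ((\f.(\g.(\h.((f h) g)))) w))
  Redex: ((\f.(\g.(\h.((f h) g)))) w)
Total redexes: 2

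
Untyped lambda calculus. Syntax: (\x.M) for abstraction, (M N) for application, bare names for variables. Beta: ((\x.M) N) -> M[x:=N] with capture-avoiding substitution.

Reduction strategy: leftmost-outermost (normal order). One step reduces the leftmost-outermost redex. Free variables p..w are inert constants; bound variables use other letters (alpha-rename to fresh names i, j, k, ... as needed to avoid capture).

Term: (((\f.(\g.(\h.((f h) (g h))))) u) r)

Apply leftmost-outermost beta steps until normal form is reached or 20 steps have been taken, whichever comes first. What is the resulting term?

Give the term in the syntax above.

Answer: (\h.((u h) (r h)))

Derivation:
Step 0: (((\f.(\g.(\h.((f h) (g h))))) u) r)
Step 1: ((\g.(\h.((u h) (g h)))) r)
Step 2: (\h.((u h) (r h)))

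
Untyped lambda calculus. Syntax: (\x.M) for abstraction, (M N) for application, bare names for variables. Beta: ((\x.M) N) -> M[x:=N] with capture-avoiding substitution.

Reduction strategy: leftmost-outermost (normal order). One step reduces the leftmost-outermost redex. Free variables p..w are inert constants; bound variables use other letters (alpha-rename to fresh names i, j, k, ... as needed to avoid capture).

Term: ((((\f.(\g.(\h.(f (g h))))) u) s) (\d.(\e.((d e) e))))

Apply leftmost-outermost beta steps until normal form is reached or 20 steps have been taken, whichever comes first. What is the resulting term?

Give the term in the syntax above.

Step 0: ((((\f.(\g.(\h.(f (g h))))) u) s) (\d.(\e.((d e) e))))
Step 1: (((\g.(\h.(u (g h)))) s) (\d.(\e.((d e) e))))
Step 2: ((\h.(u (s h))) (\d.(\e.((d e) e))))
Step 3: (u (s (\d.(\e.((d e) e)))))

Answer: (u (s (\d.(\e.((d e) e)))))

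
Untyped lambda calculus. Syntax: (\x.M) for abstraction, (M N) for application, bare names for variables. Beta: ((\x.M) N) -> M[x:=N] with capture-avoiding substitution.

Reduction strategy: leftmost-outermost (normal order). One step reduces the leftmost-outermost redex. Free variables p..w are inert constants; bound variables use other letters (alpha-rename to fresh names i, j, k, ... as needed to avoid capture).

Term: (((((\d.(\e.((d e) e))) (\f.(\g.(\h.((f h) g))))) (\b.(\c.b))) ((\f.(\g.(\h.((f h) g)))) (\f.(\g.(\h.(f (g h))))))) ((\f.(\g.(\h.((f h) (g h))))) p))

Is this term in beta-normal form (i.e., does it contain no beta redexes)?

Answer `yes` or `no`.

Term: (((((\d.(\e.((d e) e))) (\f.(\g.(\h.((f h) g))))) (\b.(\c.b))) ((\f.(\g.(\h.((f h) g)))) (\f.(\g.(\h.(f (g h))))))) ((\f.(\g.(\h.((f h) (g h))))) p))
Found 3 beta redex(es).

Answer: no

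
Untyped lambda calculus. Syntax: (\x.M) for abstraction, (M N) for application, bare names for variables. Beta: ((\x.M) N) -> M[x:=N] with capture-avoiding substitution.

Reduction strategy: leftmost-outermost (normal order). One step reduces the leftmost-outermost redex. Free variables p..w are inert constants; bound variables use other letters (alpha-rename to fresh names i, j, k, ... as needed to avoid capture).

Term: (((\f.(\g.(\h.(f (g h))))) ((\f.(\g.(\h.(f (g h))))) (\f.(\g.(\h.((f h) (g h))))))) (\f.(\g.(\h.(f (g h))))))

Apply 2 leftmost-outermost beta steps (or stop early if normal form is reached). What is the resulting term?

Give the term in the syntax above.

Step 0: (((\f.(\g.(\h.(f (g h))))) ((\f.(\g.(\h.(f (g h))))) (\f.(\g.(\h.((f h) (g h))))))) (\f.(\g.(\h.(f (g h))))))
Step 1: ((\g.(\h.(((\f.(\g.(\h.(f (g h))))) (\f.(\g.(\h.((f h) (g h)))))) (g h)))) (\f.(\g.(\h.(f (g h))))))
Step 2: (\h.(((\f.(\g.(\h.(f (g h))))) (\f.(\g.(\h.((f h) (g h)))))) ((\f.(\g.(\h.(f (g h))))) h)))

Answer: (\h.(((\f.(\g.(\h.(f (g h))))) (\f.(\g.(\h.((f h) (g h)))))) ((\f.(\g.(\h.(f (g h))))) h)))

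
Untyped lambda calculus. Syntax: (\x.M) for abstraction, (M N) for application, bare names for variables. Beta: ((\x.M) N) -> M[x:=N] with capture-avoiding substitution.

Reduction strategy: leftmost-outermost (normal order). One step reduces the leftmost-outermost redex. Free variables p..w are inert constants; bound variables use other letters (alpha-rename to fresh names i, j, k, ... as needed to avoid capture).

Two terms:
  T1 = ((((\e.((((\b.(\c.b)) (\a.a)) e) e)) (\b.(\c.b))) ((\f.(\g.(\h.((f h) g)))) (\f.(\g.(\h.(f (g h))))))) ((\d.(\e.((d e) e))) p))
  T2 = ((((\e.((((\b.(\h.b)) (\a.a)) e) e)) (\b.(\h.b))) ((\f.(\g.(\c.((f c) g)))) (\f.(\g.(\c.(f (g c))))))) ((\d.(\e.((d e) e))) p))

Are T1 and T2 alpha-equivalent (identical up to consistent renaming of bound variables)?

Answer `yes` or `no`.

Answer: yes

Derivation:
Term 1: ((((\e.((((\b.(\c.b)) (\a.a)) e) e)) (\b.(\c.b))) ((\f.(\g.(\h.((f h) g)))) (\f.(\g.(\h.(f (g h))))))) ((\d.(\e.((d e) e))) p))
Term 2: ((((\e.((((\b.(\h.b)) (\a.a)) e) e)) (\b.(\h.b))) ((\f.(\g.(\c.((f c) g)))) (\f.(\g.(\c.(f (g c))))))) ((\d.(\e.((d e) e))) p))
Alpha-equivalence: compare structure up to binder renaming.
Result: True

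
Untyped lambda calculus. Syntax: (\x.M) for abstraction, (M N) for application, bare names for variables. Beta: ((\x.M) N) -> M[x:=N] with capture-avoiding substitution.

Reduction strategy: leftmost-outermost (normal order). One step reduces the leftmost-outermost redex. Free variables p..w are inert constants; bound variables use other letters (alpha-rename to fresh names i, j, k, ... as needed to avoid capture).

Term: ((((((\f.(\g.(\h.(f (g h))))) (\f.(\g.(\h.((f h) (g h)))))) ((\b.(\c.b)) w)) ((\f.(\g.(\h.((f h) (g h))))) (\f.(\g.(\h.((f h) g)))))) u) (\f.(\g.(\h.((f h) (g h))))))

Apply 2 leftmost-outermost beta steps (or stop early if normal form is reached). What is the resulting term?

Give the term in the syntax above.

Step 0: ((((((\f.(\g.(\h.(f (g h))))) (\f.(\g.(\h.((f h) (g h)))))) ((\b.(\c.b)) w)) ((\f.(\g.(\h.((f h) (g h))))) (\f.(\g.(\h.((f h) g)))))) u) (\f.(\g.(\h.((f h) (g h))))))
Step 1: (((((\g.(\h.((\f.(\g.(\h.((f h) (g h))))) (g h)))) ((\b.(\c.b)) w)) ((\f.(\g.(\h.((f h) (g h))))) (\f.(\g.(\h.((f h) g)))))) u) (\f.(\g.(\h.((f h) (g h))))))
Step 2: ((((\h.((\f.(\g.(\h.((f h) (g h))))) (((\b.(\c.b)) w) h))) ((\f.(\g.(\h.((f h) (g h))))) (\f.(\g.(\h.((f h) g)))))) u) (\f.(\g.(\h.((f h) (g h))))))

Answer: ((((\h.((\f.(\g.(\h.((f h) (g h))))) (((\b.(\c.b)) w) h))) ((\f.(\g.(\h.((f h) (g h))))) (\f.(\g.(\h.((f h) g)))))) u) (\f.(\g.(\h.((f h) (g h))))))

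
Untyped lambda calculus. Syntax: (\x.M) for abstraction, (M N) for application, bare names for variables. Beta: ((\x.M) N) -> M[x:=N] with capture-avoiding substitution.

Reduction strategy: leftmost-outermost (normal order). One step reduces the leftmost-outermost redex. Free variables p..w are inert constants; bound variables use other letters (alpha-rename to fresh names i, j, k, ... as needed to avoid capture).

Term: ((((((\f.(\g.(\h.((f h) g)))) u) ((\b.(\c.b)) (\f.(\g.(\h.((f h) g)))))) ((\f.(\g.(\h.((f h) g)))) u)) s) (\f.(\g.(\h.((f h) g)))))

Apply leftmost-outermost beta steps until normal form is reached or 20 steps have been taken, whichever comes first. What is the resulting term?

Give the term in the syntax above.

Answer: ((((u (\g.(\h.((u h) g)))) (\c.(\f.(\g.(\h.((f h) g)))))) s) (\f.(\g.(\h.((f h) g)))))

Derivation:
Step 0: ((((((\f.(\g.(\h.((f h) g)))) u) ((\b.(\c.b)) (\f.(\g.(\h.((f h) g)))))) ((\f.(\g.(\h.((f h) g)))) u)) s) (\f.(\g.(\h.((f h) g)))))
Step 1: (((((\g.(\h.((u h) g))) ((\b.(\c.b)) (\f.(\g.(\h.((f h) g)))))) ((\f.(\g.(\h.((f h) g)))) u)) s) (\f.(\g.(\h.((f h) g)))))
Step 2: ((((\h.((u h) ((\b.(\c.b)) (\f.(\g.(\h.((f h) g))))))) ((\f.(\g.(\h.((f h) g)))) u)) s) (\f.(\g.(\h.((f h) g)))))
Step 3: ((((u ((\f.(\g.(\h.((f h) g)))) u)) ((\b.(\c.b)) (\f.(\g.(\h.((f h) g)))))) s) (\f.(\g.(\h.((f h) g)))))
Step 4: ((((u (\g.(\h.((u h) g)))) ((\b.(\c.b)) (\f.(\g.(\h.((f h) g)))))) s) (\f.(\g.(\h.((f h) g)))))
Step 5: ((((u (\g.(\h.((u h) g)))) (\c.(\f.(\g.(\h.((f h) g)))))) s) (\f.(\g.(\h.((f h) g)))))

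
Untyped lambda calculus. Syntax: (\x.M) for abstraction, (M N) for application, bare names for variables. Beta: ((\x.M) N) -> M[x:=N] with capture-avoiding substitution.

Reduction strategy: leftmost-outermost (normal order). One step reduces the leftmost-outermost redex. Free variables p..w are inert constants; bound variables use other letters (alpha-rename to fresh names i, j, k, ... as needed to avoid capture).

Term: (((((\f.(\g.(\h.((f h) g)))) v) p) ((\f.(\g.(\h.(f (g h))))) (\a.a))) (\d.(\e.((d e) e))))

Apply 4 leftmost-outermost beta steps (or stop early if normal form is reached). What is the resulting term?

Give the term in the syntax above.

Step 0: (((((\f.(\g.(\h.((f h) g)))) v) p) ((\f.(\g.(\h.(f (g h))))) (\a.a))) (\d.(\e.((d e) e))))
Step 1: ((((\g.(\h.((v h) g))) p) ((\f.(\g.(\h.(f (g h))))) (\a.a))) (\d.(\e.((d e) e))))
Step 2: (((\h.((v h) p)) ((\f.(\g.(\h.(f (g h))))) (\a.a))) (\d.(\e.((d e) e))))
Step 3: (((v ((\f.(\g.(\h.(f (g h))))) (\a.a))) p) (\d.(\e.((d e) e))))
Step 4: (((v (\g.(\h.((\a.a) (g h))))) p) (\d.(\e.((d e) e))))

Answer: (((v (\g.(\h.((\a.a) (g h))))) p) (\d.(\e.((d e) e))))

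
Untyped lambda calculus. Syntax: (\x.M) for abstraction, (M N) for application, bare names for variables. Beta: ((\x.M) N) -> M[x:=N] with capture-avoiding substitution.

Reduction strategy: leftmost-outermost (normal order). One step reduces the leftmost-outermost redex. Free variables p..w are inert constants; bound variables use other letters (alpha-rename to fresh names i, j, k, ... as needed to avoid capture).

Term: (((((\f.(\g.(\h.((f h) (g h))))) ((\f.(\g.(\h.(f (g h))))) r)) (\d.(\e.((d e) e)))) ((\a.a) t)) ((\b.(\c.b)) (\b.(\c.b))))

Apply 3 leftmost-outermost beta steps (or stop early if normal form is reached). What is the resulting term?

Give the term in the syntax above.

Step 0: (((((\f.(\g.(\h.((f h) (g h))))) ((\f.(\g.(\h.(f (g h))))) r)) (\d.(\e.((d e) e)))) ((\a.a) t)) ((\b.(\c.b)) (\b.(\c.b))))
Step 1: ((((\g.(\h.((((\f.(\g.(\h.(f (g h))))) r) h) (g h)))) (\d.(\e.((d e) e)))) ((\a.a) t)) ((\b.(\c.b)) (\b.(\c.b))))
Step 2: (((\h.((((\f.(\g.(\h.(f (g h))))) r) h) ((\d.(\e.((d e) e))) h))) ((\a.a) t)) ((\b.(\c.b)) (\b.(\c.b))))
Step 3: (((((\f.(\g.(\h.(f (g h))))) r) ((\a.a) t)) ((\d.(\e.((d e) e))) ((\a.a) t))) ((\b.(\c.b)) (\b.(\c.b))))

Answer: (((((\f.(\g.(\h.(f (g h))))) r) ((\a.a) t)) ((\d.(\e.((d e) e))) ((\a.a) t))) ((\b.(\c.b)) (\b.(\c.b))))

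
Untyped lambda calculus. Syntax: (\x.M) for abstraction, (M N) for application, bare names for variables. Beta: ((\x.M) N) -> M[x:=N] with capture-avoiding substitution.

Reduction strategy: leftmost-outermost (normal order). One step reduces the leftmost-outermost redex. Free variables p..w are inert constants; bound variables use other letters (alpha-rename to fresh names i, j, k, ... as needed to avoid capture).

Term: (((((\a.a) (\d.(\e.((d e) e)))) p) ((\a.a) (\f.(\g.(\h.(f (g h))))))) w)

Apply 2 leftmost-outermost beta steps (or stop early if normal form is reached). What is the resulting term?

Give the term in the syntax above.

Answer: (((\e.((p e) e)) ((\a.a) (\f.(\g.(\h.(f (g h))))))) w)

Derivation:
Step 0: (((((\a.a) (\d.(\e.((d e) e)))) p) ((\a.a) (\f.(\g.(\h.(f (g h))))))) w)
Step 1: ((((\d.(\e.((d e) e))) p) ((\a.a) (\f.(\g.(\h.(f (g h))))))) w)
Step 2: (((\e.((p e) e)) ((\a.a) (\f.(\g.(\h.(f (g h))))))) w)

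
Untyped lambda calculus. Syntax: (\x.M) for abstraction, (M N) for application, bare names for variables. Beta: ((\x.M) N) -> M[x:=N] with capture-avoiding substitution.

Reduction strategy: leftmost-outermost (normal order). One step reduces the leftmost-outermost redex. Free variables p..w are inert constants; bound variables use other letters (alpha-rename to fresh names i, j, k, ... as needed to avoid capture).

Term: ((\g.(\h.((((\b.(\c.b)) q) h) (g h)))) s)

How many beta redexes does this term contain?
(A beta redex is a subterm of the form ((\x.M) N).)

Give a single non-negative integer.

Term: ((\g.(\h.((((\b.(\c.b)) q) h) (g h)))) s)
  Redex: ((\g.(\h.((((\b.(\c.b)) q) h) (g h)))) s)
  Redex: ((\b.(\c.b)) q)
Total redexes: 2

Answer: 2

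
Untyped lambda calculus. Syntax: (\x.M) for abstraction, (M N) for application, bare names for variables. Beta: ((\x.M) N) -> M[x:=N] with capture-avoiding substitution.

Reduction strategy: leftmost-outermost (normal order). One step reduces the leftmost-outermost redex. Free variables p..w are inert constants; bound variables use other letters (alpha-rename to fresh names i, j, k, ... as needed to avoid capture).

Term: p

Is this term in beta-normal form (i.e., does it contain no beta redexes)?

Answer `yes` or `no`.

Answer: yes

Derivation:
Term: p
No beta redexes found.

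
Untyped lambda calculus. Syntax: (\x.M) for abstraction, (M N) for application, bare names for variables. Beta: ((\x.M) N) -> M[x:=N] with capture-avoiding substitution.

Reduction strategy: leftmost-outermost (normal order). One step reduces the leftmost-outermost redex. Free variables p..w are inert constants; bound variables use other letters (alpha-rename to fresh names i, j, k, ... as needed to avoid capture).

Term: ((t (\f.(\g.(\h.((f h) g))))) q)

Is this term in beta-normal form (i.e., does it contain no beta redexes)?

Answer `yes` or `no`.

Answer: yes

Derivation:
Term: ((t (\f.(\g.(\h.((f h) g))))) q)
No beta redexes found.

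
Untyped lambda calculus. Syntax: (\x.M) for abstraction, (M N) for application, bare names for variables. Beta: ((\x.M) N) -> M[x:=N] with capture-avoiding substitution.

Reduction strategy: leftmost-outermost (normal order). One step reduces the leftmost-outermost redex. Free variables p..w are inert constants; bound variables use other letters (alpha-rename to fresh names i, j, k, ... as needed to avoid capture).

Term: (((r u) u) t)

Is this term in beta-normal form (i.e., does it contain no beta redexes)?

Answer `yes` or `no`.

Answer: yes

Derivation:
Term: (((r u) u) t)
No beta redexes found.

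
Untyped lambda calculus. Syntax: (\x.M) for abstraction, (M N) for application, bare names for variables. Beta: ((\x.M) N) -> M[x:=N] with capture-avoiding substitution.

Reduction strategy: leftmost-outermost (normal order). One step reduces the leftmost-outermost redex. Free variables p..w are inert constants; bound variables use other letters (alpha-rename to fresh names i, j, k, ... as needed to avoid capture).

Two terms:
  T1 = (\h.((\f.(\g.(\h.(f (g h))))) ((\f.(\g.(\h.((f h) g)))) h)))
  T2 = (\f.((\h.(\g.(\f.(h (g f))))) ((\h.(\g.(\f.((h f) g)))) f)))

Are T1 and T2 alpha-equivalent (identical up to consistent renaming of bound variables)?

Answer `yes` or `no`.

Term 1: (\h.((\f.(\g.(\h.(f (g h))))) ((\f.(\g.(\h.((f h) g)))) h)))
Term 2: (\f.((\h.(\g.(\f.(h (g f))))) ((\h.(\g.(\f.((h f) g)))) f)))
Alpha-equivalence: compare structure up to binder renaming.
Result: True

Answer: yes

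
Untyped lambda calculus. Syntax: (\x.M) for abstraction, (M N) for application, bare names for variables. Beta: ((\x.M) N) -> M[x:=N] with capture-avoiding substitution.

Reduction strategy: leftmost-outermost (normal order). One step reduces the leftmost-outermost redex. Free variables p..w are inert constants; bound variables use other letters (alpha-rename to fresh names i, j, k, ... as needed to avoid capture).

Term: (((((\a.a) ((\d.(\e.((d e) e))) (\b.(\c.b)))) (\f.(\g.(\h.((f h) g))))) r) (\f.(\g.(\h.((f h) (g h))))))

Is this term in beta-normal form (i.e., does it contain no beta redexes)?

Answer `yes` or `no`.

Term: (((((\a.a) ((\d.(\e.((d e) e))) (\b.(\c.b)))) (\f.(\g.(\h.((f h) g))))) r) (\f.(\g.(\h.((f h) (g h))))))
Found 2 beta redex(es).

Answer: no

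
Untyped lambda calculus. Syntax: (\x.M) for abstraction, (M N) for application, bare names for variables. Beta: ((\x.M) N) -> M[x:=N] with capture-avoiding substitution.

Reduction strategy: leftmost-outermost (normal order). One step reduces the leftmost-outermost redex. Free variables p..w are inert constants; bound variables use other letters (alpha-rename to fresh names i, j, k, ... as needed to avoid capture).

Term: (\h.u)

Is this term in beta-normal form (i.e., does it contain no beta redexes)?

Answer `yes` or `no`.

Term: (\h.u)
No beta redexes found.

Answer: yes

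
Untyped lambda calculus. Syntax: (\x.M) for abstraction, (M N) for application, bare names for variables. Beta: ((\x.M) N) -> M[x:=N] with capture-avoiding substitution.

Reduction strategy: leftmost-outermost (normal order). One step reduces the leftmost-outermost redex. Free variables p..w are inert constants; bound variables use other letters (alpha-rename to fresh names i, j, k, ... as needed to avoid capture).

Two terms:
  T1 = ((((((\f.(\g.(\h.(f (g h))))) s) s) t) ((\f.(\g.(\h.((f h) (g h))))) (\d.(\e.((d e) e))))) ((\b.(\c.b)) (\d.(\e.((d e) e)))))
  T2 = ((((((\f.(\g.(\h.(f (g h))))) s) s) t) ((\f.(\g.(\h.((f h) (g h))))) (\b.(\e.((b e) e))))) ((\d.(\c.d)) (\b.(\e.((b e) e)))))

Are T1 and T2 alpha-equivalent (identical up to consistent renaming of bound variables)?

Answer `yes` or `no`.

Answer: yes

Derivation:
Term 1: ((((((\f.(\g.(\h.(f (g h))))) s) s) t) ((\f.(\g.(\h.((f h) (g h))))) (\d.(\e.((d e) e))))) ((\b.(\c.b)) (\d.(\e.((d e) e)))))
Term 2: ((((((\f.(\g.(\h.(f (g h))))) s) s) t) ((\f.(\g.(\h.((f h) (g h))))) (\b.(\e.((b e) e))))) ((\d.(\c.d)) (\b.(\e.((b e) e)))))
Alpha-equivalence: compare structure up to binder renaming.
Result: True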